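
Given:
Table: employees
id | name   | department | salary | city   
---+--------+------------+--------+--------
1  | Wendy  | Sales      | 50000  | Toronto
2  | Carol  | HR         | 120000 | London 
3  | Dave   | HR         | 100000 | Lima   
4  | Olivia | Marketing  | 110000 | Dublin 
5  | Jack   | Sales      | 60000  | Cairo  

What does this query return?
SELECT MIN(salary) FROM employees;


Salaries: 50000, 120000, 100000, 110000, 60000
MIN = 50000

50000


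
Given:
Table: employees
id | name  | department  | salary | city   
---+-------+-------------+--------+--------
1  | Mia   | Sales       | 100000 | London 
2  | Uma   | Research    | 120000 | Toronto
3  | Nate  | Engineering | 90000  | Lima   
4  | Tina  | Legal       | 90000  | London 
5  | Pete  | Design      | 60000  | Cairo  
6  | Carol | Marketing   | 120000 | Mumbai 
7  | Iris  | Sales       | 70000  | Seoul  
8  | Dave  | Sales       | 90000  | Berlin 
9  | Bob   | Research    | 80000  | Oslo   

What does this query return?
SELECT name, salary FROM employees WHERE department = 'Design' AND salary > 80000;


Filtering: department = 'Design' AND salary > 80000
Matching: 0 rows

Empty result set (0 rows)


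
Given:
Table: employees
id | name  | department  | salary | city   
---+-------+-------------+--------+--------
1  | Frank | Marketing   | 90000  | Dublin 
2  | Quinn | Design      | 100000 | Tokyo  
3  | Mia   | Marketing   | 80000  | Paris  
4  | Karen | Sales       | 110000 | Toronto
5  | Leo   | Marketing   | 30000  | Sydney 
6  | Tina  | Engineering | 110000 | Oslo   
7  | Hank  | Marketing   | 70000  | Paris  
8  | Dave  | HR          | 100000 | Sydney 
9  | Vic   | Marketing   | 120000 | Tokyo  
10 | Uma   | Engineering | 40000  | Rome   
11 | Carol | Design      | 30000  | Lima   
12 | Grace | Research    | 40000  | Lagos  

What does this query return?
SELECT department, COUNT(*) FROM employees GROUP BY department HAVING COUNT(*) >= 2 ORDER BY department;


Groups with count >= 2:
  Design: 2 -> PASS
  Engineering: 2 -> PASS
  Marketing: 5 -> PASS
  HR: 1 -> filtered out
  Research: 1 -> filtered out
  Sales: 1 -> filtered out


3 groups:
Design, 2
Engineering, 2
Marketing, 5


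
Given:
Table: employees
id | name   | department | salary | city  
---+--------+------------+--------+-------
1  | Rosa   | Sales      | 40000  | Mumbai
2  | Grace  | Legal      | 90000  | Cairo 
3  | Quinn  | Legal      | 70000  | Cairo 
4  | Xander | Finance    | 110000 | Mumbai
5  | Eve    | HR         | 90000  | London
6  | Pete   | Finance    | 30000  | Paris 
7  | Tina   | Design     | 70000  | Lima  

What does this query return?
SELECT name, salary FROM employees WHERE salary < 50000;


Filtering: salary < 50000
Matching: 2 rows

2 rows:
Rosa, 40000
Pete, 30000


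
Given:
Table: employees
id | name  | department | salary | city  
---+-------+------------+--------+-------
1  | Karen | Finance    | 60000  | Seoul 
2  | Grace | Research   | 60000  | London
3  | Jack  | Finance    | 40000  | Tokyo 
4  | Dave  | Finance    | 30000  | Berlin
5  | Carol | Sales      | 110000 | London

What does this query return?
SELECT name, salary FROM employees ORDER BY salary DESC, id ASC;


Sorting by salary DESC, then id ASC for ties

5 rows:
Carol, 110000
Karen, 60000
Grace, 60000
Jack, 40000
Dave, 30000


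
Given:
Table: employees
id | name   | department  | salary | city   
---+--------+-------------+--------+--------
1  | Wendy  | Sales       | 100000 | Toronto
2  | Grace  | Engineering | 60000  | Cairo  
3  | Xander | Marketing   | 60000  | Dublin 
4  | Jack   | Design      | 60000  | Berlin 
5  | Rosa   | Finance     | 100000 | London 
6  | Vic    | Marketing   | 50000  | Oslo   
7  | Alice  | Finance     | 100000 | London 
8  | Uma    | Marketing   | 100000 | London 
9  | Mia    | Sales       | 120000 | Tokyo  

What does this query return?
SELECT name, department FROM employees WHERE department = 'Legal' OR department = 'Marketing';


Filtering: department = 'Legal' OR 'Marketing'
Matching: 3 rows

3 rows:
Xander, Marketing
Vic, Marketing
Uma, Marketing


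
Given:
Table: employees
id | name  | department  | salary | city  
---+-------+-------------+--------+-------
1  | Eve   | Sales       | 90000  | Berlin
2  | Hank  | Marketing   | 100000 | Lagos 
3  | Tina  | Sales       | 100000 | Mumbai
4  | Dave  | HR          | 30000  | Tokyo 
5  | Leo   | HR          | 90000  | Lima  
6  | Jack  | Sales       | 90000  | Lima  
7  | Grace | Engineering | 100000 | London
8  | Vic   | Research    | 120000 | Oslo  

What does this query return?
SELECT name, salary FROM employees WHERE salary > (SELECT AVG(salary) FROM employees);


Subquery: AVG(salary) = 90000.0
Filtering: salary > 90000.0
  Hank (100000) -> MATCH
  Tina (100000) -> MATCH
  Grace (100000) -> MATCH
  Vic (120000) -> MATCH


4 rows:
Hank, 100000
Tina, 100000
Grace, 100000
Vic, 120000


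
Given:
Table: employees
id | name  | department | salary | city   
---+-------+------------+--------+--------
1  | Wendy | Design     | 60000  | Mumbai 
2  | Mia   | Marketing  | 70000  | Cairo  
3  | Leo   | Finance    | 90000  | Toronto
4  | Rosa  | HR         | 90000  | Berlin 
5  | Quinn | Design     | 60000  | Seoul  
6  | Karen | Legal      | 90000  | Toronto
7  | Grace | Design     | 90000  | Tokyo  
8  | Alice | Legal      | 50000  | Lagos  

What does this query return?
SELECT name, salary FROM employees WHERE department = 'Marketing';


Filtering: department = 'Marketing'
Matching rows: 1

1 rows:
Mia, 70000


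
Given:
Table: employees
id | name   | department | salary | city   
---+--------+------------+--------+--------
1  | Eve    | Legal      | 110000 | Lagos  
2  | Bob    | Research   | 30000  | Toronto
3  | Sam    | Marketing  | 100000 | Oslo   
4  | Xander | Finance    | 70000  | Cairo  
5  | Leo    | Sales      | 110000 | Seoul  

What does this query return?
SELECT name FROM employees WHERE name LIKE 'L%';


LIKE 'L%' matches names starting with 'L'
Matching: 1

1 rows:
Leo


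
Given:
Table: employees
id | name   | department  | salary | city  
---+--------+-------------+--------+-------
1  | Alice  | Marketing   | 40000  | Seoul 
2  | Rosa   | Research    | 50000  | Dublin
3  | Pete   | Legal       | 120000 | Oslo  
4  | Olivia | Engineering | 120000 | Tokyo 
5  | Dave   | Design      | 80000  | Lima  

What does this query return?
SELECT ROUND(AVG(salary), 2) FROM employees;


SUM(salary) = 410000
COUNT = 5
ROUND(AVG, 2) = ROUND(410000 / 5, 2) = 82000.0

82000.0


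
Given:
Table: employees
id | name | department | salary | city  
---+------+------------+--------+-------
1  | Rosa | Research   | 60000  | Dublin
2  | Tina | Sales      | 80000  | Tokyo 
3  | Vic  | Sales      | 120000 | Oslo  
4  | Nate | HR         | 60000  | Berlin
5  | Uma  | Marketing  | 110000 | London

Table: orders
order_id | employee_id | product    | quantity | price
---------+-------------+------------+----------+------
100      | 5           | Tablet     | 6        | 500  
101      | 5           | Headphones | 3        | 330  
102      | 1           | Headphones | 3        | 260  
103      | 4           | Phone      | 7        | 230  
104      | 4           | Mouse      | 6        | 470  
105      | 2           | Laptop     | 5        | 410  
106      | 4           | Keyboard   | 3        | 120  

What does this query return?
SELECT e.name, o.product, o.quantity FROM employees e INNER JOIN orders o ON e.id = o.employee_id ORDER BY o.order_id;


Joining employees.id = orders.employee_id:
  employee Uma (id=5) -> order Tablet
  employee Uma (id=5) -> order Headphones
  employee Rosa (id=1) -> order Headphones
  employee Nate (id=4) -> order Phone
  employee Nate (id=4) -> order Mouse
  employee Tina (id=2) -> order Laptop
  employee Nate (id=4) -> order Keyboard


7 rows:
Uma, Tablet, 6
Uma, Headphones, 3
Rosa, Headphones, 3
Nate, Phone, 7
Nate, Mouse, 6
Tina, Laptop, 5
Nate, Keyboard, 3


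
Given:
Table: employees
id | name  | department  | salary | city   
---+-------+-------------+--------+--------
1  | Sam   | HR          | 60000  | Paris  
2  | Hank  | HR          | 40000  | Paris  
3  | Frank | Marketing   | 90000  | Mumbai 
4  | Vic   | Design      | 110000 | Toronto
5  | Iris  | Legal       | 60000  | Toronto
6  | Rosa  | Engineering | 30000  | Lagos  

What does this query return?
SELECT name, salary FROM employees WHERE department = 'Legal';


Filtering: department = 'Legal'
Matching rows: 1

1 rows:
Iris, 60000


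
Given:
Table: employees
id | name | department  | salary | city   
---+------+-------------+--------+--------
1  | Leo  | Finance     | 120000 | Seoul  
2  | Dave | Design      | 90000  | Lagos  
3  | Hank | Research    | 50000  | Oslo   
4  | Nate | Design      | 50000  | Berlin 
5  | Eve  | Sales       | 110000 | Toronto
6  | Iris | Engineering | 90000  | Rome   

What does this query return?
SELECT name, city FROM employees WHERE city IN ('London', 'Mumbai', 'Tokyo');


Filtering: city IN ('London', 'Mumbai', 'Tokyo')
Matching: 0 rows

Empty result set (0 rows)


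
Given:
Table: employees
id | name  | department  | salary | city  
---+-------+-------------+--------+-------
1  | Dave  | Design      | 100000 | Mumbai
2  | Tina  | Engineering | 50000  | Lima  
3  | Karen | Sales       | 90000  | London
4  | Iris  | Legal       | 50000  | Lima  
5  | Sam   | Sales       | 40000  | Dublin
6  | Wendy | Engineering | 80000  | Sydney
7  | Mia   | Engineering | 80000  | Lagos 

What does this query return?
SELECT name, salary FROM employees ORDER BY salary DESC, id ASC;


Sorting by salary DESC, then id ASC for ties

7 rows:
Dave, 100000
Karen, 90000
Wendy, 80000
Mia, 80000
Tina, 50000
Iris, 50000
Sam, 40000


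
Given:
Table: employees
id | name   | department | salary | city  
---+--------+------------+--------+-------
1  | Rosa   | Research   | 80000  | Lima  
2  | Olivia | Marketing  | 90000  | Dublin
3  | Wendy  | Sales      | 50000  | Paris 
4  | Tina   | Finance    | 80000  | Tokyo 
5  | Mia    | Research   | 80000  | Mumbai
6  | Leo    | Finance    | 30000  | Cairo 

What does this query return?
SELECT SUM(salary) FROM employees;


SUM(salary) = 80000 + 90000 + 50000 + 80000 + 80000 + 30000 = 410000

410000


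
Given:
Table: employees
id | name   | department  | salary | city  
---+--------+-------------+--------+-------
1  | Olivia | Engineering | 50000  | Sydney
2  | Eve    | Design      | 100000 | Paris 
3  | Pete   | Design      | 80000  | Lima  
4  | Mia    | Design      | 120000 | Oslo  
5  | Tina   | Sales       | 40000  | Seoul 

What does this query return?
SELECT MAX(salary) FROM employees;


Salaries: 50000, 100000, 80000, 120000, 40000
MAX = 120000

120000


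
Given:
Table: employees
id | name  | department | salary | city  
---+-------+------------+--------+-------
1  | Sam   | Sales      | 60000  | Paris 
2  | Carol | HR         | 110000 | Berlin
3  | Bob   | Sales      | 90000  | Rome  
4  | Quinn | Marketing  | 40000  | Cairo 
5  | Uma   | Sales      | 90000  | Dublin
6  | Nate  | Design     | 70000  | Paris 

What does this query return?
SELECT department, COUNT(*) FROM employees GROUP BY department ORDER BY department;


Assigning each row to its department group:
  Sam -> Sales
  Carol -> HR
  Bob -> Sales
  Quinn -> Marketing
  Uma -> Sales
  Nate -> Design


4 groups:
Design, 1
HR, 1
Marketing, 1
Sales, 3


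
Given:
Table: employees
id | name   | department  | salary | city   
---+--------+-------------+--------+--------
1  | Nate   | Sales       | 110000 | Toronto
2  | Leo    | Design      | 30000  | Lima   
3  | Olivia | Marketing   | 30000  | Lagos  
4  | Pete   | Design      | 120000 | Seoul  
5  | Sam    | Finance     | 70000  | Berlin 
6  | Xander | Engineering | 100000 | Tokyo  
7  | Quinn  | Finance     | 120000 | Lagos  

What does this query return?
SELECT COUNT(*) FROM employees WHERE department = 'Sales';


Counting rows where department = 'Sales'
  Nate -> MATCH


1


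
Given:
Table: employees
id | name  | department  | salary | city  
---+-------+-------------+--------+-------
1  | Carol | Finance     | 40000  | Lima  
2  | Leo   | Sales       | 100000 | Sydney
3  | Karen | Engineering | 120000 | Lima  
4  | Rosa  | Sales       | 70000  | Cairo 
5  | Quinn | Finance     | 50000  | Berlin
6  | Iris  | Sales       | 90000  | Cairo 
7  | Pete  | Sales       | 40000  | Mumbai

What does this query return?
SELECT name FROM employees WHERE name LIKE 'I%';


LIKE 'I%' matches names starting with 'I'
Matching: 1

1 rows:
Iris


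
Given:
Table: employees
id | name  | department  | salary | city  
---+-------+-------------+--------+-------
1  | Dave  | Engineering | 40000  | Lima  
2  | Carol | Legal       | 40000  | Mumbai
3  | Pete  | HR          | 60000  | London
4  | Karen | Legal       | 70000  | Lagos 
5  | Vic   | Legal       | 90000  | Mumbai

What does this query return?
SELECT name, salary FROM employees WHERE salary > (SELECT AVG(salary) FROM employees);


Subquery: AVG(salary) = 60000.0
Filtering: salary > 60000.0
  Karen (70000) -> MATCH
  Vic (90000) -> MATCH


2 rows:
Karen, 70000
Vic, 90000


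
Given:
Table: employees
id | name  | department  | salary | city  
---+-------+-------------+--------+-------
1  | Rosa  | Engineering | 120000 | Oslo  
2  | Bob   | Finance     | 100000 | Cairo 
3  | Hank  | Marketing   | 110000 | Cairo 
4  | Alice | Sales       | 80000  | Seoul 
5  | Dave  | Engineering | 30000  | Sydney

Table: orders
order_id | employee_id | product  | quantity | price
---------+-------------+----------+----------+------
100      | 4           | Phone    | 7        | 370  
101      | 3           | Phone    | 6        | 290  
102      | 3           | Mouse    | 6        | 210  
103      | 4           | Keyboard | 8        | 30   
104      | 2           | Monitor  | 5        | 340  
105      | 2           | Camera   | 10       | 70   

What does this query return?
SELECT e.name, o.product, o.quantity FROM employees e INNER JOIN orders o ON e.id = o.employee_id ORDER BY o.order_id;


Joining employees.id = orders.employee_id:
  employee Alice (id=4) -> order Phone
  employee Hank (id=3) -> order Phone
  employee Hank (id=3) -> order Mouse
  employee Alice (id=4) -> order Keyboard
  employee Bob (id=2) -> order Monitor
  employee Bob (id=2) -> order Camera


6 rows:
Alice, Phone, 7
Hank, Phone, 6
Hank, Mouse, 6
Alice, Keyboard, 8
Bob, Monitor, 5
Bob, Camera, 10


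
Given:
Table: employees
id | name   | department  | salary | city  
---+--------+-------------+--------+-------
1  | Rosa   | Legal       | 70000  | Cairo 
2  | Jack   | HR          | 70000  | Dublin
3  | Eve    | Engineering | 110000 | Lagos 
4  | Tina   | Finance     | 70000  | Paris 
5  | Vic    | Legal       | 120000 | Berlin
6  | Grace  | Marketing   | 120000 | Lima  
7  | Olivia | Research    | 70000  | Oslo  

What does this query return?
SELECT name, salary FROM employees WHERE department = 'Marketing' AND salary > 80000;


Filtering: department = 'Marketing' AND salary > 80000
Matching: 1 rows

1 rows:
Grace, 120000


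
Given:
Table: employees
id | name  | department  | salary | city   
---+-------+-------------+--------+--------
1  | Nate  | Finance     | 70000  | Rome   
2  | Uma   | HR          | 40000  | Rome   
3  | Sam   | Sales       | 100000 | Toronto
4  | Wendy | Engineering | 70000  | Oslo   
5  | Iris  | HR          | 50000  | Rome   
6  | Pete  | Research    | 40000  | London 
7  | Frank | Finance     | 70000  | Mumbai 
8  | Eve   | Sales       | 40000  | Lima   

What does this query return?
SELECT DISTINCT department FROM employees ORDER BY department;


All 'department' values (row order): Finance, HR, Sales, Engineering, HR, Research, Finance, Sales
Removing duplicates leaves 5 unique value(s).

5 values:
Engineering
Finance
HR
Research
Sales


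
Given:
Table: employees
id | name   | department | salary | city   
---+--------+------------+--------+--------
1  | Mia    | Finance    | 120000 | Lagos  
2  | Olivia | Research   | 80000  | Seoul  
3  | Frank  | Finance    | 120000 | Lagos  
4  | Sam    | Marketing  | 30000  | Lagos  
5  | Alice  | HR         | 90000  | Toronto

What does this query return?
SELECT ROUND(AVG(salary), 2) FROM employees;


SUM(salary) = 440000
COUNT = 5
ROUND(AVG, 2) = ROUND(440000 / 5, 2) = 88000.0

88000.0


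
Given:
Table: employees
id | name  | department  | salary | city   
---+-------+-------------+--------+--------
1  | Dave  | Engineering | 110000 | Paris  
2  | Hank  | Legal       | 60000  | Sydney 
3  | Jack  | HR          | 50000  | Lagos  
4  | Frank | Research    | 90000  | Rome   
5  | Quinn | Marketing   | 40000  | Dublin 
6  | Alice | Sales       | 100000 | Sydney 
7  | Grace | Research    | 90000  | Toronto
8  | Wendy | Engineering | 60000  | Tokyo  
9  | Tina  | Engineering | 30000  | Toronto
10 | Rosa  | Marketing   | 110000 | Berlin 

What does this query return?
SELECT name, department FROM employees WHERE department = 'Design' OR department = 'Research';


Filtering: department = 'Design' OR 'Research'
Matching: 2 rows

2 rows:
Frank, Research
Grace, Research


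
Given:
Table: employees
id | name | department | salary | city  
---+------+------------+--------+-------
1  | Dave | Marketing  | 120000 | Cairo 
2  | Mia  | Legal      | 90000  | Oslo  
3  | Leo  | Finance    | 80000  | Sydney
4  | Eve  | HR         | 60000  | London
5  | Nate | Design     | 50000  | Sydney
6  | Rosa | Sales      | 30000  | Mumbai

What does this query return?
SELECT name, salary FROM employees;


Projecting columns: name, salary

6 rows:
Dave, 120000
Mia, 90000
Leo, 80000
Eve, 60000
Nate, 50000
Rosa, 30000


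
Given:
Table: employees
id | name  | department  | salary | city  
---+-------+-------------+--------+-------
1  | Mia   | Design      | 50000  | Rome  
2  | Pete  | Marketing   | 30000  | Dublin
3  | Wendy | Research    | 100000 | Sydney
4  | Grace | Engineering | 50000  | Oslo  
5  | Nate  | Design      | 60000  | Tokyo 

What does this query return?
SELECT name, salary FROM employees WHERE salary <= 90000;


Filtering: salary <= 90000
Matching: 4 rows

4 rows:
Mia, 50000
Pete, 30000
Grace, 50000
Nate, 60000


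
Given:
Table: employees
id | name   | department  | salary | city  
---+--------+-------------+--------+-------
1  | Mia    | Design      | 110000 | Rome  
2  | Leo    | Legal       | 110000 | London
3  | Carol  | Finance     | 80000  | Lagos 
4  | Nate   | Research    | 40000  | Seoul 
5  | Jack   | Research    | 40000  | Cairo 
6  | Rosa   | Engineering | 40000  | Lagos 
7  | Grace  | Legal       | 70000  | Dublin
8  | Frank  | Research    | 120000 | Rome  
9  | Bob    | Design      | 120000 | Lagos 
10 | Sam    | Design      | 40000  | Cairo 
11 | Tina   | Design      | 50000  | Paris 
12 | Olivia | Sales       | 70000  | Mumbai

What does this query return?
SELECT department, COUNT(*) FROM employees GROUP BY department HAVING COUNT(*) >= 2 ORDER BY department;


Groups with count >= 2:
  Design: 4 -> PASS
  Legal: 2 -> PASS
  Research: 3 -> PASS
  Engineering: 1 -> filtered out
  Finance: 1 -> filtered out
  Sales: 1 -> filtered out


3 groups:
Design, 4
Legal, 2
Research, 3


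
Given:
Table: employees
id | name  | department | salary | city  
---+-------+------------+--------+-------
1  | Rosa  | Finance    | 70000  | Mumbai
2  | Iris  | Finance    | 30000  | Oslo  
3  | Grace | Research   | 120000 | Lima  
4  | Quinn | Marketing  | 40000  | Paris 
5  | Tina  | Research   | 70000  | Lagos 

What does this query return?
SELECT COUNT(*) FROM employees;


COUNT(*) counts all rows

5


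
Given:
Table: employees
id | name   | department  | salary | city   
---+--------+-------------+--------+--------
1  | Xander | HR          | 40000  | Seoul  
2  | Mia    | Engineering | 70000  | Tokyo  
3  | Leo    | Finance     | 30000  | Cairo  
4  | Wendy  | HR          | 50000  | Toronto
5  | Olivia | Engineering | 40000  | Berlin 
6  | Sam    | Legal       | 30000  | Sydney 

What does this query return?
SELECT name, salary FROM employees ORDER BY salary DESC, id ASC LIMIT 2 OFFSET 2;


Sort by salary DESC (id ASC tiebreak), then skip 2 and take 2
Rows 3 through 4

2 rows:
Xander, 40000
Olivia, 40000


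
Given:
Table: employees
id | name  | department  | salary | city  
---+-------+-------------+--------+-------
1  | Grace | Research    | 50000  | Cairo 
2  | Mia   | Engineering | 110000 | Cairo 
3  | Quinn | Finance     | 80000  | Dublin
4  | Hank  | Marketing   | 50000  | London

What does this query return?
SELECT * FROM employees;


SELECT * returns all 4 rows with all columns

4 rows:
1, Grace, Research, 50000, Cairo
2, Mia, Engineering, 110000, Cairo
3, Quinn, Finance, 80000, Dublin
4, Hank, Marketing, 50000, London


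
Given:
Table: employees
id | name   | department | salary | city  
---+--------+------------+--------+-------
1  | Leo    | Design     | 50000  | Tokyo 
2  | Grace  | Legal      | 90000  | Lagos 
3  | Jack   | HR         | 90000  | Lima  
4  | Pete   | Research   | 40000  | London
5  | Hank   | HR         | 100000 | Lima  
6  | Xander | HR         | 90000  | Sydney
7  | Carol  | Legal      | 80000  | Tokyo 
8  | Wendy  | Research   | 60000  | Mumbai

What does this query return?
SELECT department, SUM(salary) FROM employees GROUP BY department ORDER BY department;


Summing salary within each department:
  Design: 50000 = 50000
  HR: 90000 + 100000 + 90000 = 280000
  Legal: 90000 + 80000 = 170000
  Research: 40000 + 60000 = 100000


4 groups:
Design, 50000
HR, 280000
Legal, 170000
Research, 100000


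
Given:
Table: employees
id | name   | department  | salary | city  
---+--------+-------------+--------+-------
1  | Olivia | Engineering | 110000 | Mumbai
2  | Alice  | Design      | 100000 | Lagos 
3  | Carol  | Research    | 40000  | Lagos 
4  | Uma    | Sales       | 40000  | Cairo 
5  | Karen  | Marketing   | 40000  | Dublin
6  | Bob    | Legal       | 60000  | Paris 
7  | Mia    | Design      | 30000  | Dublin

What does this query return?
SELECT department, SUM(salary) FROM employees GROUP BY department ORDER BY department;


Summing salary within each department:
  Design: 100000 + 30000 = 130000
  Engineering: 110000 = 110000
  Legal: 60000 = 60000
  Marketing: 40000 = 40000
  Research: 40000 = 40000
  Sales: 40000 = 40000


6 groups:
Design, 130000
Engineering, 110000
Legal, 60000
Marketing, 40000
Research, 40000
Sales, 40000


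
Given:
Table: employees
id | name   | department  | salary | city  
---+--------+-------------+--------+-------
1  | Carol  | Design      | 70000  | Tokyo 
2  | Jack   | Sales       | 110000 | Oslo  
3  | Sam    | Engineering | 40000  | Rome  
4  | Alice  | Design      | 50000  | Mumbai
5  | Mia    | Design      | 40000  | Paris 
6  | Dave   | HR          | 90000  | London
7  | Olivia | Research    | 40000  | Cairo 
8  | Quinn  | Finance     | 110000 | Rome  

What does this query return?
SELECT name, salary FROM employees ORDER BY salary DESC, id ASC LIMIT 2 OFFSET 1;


Sort by salary DESC (id ASC tiebreak), then skip 1 and take 2
Rows 2 through 3

2 rows:
Quinn, 110000
Dave, 90000


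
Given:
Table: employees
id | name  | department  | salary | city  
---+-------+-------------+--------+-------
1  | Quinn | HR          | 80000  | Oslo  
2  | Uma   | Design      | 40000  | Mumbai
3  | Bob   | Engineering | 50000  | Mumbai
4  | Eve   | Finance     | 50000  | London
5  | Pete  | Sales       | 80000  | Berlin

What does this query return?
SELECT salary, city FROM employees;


Projecting columns: salary, city

5 rows:
80000, Oslo
40000, Mumbai
50000, Mumbai
50000, London
80000, Berlin


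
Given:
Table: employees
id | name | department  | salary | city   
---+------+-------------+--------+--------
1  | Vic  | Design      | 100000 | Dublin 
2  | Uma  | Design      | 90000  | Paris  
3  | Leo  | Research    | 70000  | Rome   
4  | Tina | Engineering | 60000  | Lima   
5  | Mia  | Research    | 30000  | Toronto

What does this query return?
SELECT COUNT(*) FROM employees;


COUNT(*) counts all rows

5


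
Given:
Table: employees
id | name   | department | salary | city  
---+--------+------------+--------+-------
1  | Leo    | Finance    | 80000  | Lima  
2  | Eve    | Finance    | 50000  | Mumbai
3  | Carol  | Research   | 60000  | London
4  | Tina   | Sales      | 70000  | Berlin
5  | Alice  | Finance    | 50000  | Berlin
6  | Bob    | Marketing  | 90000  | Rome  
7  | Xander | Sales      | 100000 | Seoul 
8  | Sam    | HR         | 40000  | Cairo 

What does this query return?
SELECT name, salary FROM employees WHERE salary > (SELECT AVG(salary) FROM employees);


Subquery: AVG(salary) = 67500.0
Filtering: salary > 67500.0
  Leo (80000) -> MATCH
  Tina (70000) -> MATCH
  Bob (90000) -> MATCH
  Xander (100000) -> MATCH


4 rows:
Leo, 80000
Tina, 70000
Bob, 90000
Xander, 100000


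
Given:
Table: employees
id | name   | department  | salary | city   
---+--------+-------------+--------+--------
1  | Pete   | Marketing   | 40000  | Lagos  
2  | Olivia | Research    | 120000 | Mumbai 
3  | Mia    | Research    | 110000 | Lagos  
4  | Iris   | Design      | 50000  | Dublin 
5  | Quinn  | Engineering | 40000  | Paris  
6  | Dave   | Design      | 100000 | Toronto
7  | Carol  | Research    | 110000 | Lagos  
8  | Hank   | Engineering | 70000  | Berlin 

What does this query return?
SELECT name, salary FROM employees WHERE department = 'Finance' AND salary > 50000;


Filtering: department = 'Finance' AND salary > 50000
Matching: 0 rows

Empty result set (0 rows)


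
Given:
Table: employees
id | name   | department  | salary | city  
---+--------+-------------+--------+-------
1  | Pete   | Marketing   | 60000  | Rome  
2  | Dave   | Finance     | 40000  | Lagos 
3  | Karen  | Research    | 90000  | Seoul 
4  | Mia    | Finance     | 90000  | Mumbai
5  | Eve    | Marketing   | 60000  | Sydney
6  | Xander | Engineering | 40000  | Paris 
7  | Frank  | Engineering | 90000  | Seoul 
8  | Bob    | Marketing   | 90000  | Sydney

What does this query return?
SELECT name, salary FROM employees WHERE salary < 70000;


Filtering: salary < 70000
Matching: 4 rows

4 rows:
Pete, 60000
Dave, 40000
Eve, 60000
Xander, 40000


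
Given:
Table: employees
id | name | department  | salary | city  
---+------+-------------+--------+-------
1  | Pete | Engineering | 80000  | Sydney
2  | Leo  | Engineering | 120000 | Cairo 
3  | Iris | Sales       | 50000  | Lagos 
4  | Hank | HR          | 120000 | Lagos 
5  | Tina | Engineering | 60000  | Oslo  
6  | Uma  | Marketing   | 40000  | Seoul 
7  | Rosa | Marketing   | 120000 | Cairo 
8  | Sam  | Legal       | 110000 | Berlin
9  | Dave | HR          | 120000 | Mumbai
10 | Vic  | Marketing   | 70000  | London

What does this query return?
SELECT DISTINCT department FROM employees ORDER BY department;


All 'department' values (row order): Engineering, Engineering, Sales, HR, Engineering, Marketing, Marketing, Legal, HR, Marketing
Removing duplicates leaves 5 unique value(s).

5 values:
Engineering
HR
Legal
Marketing
Sales


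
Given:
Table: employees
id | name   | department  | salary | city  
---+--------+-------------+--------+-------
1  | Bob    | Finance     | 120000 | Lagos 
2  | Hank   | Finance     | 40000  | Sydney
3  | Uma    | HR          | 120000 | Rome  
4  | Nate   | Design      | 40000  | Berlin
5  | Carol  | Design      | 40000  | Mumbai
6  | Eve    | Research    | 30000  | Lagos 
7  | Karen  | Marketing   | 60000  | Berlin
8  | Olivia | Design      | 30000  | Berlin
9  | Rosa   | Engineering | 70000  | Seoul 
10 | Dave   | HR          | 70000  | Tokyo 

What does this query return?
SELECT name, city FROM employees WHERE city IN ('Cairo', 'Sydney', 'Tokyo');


Filtering: city IN ('Cairo', 'Sydney', 'Tokyo')
Matching: 2 rows

2 rows:
Hank, Sydney
Dave, Tokyo


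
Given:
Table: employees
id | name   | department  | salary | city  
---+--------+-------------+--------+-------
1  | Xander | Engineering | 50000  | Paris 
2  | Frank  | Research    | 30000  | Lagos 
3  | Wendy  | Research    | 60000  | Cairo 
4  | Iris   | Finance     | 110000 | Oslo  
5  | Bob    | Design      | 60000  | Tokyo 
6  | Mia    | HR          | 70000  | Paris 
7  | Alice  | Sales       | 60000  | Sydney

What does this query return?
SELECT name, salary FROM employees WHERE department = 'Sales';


Filtering: department = 'Sales'
Matching rows: 1

1 rows:
Alice, 60000


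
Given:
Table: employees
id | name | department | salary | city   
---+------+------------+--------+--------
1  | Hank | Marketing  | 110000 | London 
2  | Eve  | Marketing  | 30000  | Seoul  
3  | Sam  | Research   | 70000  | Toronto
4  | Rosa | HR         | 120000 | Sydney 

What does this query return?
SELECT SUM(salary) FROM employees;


SUM(salary) = 110000 + 30000 + 70000 + 120000 = 330000

330000


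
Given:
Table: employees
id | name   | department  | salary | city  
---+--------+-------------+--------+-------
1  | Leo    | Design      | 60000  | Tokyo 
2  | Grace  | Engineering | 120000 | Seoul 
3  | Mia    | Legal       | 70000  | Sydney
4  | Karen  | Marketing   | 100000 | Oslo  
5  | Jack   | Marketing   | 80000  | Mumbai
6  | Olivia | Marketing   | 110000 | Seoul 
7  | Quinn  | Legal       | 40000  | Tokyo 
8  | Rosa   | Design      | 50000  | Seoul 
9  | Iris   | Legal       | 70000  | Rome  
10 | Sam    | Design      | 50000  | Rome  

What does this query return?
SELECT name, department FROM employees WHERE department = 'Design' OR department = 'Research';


Filtering: department = 'Design' OR 'Research'
Matching: 3 rows

3 rows:
Leo, Design
Rosa, Design
Sam, Design


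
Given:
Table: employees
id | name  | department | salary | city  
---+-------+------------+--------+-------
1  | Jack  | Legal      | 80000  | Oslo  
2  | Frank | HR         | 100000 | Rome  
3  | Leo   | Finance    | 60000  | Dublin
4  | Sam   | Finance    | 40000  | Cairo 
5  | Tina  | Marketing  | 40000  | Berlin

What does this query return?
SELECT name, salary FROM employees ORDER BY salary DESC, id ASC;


Sorting by salary DESC, then id ASC for ties

5 rows:
Frank, 100000
Jack, 80000
Leo, 60000
Sam, 40000
Tina, 40000


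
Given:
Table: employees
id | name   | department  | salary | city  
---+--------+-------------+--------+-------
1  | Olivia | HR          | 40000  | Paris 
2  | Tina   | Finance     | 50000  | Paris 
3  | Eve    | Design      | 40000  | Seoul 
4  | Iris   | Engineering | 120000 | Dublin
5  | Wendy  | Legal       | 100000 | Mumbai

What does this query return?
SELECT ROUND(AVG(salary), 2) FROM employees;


SUM(salary) = 350000
COUNT = 5
ROUND(AVG, 2) = ROUND(350000 / 5, 2) = 70000.0

70000.0


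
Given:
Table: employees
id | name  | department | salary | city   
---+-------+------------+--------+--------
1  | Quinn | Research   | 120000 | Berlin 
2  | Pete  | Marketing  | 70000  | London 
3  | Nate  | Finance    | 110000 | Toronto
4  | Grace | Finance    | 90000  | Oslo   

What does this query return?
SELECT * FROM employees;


SELECT * returns all 4 rows with all columns

4 rows:
1, Quinn, Research, 120000, Berlin
2, Pete, Marketing, 70000, London
3, Nate, Finance, 110000, Toronto
4, Grace, Finance, 90000, Oslo


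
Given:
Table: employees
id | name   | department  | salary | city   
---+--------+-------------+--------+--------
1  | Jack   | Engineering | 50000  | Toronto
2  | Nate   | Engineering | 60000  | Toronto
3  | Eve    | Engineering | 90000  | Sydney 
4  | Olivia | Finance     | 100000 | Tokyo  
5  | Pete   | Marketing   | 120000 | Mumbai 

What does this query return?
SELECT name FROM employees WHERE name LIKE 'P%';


LIKE 'P%' matches names starting with 'P'
Matching: 1

1 rows:
Pete


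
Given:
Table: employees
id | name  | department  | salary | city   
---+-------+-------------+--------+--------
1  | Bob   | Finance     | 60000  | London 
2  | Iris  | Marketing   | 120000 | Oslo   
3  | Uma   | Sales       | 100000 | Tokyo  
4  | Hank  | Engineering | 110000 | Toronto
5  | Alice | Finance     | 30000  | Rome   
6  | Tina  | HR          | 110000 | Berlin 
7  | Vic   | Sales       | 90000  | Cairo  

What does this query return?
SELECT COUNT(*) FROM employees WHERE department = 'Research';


Counting rows where department = 'Research'


0


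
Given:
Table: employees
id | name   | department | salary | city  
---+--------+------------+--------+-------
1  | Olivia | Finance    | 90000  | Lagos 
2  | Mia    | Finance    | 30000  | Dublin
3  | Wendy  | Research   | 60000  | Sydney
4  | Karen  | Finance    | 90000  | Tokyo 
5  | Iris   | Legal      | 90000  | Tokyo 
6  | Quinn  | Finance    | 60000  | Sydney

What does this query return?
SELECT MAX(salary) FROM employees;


Salaries: 90000, 30000, 60000, 90000, 90000, 60000
MAX = 90000

90000


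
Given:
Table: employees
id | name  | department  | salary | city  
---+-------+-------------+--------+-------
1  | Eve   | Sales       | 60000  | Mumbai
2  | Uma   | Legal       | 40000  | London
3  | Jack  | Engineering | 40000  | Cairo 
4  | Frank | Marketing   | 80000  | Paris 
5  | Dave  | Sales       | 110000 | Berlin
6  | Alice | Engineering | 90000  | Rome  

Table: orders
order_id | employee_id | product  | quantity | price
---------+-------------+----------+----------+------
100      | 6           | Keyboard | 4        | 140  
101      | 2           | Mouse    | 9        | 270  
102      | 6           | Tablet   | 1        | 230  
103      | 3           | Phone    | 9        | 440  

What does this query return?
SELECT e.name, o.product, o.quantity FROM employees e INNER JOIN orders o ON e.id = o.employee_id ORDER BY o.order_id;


Joining employees.id = orders.employee_id:
  employee Alice (id=6) -> order Keyboard
  employee Uma (id=2) -> order Mouse
  employee Alice (id=6) -> order Tablet
  employee Jack (id=3) -> order Phone


4 rows:
Alice, Keyboard, 4
Uma, Mouse, 9
Alice, Tablet, 1
Jack, Phone, 9


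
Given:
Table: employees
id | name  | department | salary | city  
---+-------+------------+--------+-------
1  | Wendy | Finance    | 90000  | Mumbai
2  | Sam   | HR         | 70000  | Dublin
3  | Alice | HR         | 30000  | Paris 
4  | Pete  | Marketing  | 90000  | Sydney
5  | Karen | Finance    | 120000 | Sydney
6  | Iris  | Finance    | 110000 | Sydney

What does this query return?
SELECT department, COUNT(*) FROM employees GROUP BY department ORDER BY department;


Assigning each row to its department group:
  Wendy -> Finance
  Sam -> HR
  Alice -> HR
  Pete -> Marketing
  Karen -> Finance
  Iris -> Finance


3 groups:
Finance, 3
HR, 2
Marketing, 1


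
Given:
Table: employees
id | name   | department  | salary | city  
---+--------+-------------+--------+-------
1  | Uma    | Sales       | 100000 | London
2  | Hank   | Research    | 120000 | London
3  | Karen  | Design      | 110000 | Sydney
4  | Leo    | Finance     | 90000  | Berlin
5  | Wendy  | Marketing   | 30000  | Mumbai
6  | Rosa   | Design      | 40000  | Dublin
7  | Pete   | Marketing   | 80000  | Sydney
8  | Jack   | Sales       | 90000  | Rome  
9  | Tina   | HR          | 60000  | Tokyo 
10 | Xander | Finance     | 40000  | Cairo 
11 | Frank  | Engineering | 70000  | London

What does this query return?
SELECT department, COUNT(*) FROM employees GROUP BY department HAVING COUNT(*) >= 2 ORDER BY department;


Groups with count >= 2:
  Design: 2 -> PASS
  Finance: 2 -> PASS
  Marketing: 2 -> PASS
  Sales: 2 -> PASS
  Engineering: 1 -> filtered out
  HR: 1 -> filtered out
  Research: 1 -> filtered out


4 groups:
Design, 2
Finance, 2
Marketing, 2
Sales, 2


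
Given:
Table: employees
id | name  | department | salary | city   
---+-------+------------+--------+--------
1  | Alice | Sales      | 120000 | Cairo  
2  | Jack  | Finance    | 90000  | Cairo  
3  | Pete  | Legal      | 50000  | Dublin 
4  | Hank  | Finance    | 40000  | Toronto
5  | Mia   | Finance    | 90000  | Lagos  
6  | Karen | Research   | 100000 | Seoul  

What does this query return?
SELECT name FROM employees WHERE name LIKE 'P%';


LIKE 'P%' matches names starting with 'P'
Matching: 1

1 rows:
Pete


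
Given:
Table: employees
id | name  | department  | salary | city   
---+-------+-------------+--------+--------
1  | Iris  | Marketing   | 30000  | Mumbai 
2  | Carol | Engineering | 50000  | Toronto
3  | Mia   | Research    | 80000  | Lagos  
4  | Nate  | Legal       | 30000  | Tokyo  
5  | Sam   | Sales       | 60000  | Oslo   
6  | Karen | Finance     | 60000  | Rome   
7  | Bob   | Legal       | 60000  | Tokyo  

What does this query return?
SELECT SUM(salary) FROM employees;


SUM(salary) = 30000 + 50000 + 80000 + 30000 + 60000 + 60000 + 60000 = 370000

370000


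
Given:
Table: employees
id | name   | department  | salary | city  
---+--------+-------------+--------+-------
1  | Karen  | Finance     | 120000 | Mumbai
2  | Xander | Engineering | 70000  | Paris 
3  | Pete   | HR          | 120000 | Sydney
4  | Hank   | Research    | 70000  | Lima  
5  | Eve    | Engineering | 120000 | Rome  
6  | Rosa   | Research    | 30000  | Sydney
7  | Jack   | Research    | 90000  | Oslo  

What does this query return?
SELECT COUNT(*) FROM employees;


COUNT(*) counts all rows

7


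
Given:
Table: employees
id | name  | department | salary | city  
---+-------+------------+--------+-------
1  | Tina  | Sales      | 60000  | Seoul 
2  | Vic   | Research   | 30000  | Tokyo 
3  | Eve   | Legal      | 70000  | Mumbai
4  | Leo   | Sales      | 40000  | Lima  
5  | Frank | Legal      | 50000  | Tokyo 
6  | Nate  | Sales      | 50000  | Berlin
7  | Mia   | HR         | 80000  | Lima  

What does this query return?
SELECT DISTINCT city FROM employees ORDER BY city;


All 'city' values (row order): Seoul, Tokyo, Mumbai, Lima, Tokyo, Berlin, Lima
Removing duplicates leaves 5 unique value(s).

5 values:
Berlin
Lima
Mumbai
Seoul
Tokyo


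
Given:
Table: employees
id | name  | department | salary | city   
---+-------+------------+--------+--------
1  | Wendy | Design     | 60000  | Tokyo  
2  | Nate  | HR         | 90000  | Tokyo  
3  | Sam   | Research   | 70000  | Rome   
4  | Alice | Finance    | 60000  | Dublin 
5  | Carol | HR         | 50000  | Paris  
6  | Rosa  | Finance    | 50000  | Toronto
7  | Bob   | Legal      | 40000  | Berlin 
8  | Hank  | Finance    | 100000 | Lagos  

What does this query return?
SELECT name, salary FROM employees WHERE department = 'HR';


Filtering: department = 'HR'
Matching rows: 2

2 rows:
Nate, 90000
Carol, 50000


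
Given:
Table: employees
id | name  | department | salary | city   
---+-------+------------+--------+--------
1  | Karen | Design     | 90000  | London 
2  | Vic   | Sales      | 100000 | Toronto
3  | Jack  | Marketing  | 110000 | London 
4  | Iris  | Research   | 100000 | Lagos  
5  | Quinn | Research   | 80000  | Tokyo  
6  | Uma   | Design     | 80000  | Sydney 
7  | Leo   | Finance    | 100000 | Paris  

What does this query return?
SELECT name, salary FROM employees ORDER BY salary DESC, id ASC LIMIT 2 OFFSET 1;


Sort by salary DESC (id ASC tiebreak), then skip 1 and take 2
Rows 2 through 3

2 rows:
Vic, 100000
Iris, 100000


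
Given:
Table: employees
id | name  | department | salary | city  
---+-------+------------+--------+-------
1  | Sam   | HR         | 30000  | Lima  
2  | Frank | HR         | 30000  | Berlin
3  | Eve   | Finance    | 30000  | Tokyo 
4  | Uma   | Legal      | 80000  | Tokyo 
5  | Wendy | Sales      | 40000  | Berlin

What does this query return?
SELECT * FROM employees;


SELECT * returns all 5 rows with all columns

5 rows:
1, Sam, HR, 30000, Lima
2, Frank, HR, 30000, Berlin
3, Eve, Finance, 30000, Tokyo
4, Uma, Legal, 80000, Tokyo
5, Wendy, Sales, 40000, Berlin


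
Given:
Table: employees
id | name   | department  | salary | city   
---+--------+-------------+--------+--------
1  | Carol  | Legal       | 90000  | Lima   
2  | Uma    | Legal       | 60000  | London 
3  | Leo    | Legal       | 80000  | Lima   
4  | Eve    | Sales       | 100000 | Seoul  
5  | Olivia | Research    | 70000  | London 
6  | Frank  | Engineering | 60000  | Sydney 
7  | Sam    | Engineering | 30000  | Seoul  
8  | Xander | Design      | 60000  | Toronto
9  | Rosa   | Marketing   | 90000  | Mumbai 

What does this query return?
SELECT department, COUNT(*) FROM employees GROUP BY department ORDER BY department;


Assigning each row to its department group:
  Carol -> Legal
  Uma -> Legal
  Leo -> Legal
  Eve -> Sales
  Olivia -> Research
  Frank -> Engineering
  Sam -> Engineering
  Xander -> Design
  Rosa -> Marketing


6 groups:
Design, 1
Engineering, 2
Legal, 3
Marketing, 1
Research, 1
Sales, 1
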